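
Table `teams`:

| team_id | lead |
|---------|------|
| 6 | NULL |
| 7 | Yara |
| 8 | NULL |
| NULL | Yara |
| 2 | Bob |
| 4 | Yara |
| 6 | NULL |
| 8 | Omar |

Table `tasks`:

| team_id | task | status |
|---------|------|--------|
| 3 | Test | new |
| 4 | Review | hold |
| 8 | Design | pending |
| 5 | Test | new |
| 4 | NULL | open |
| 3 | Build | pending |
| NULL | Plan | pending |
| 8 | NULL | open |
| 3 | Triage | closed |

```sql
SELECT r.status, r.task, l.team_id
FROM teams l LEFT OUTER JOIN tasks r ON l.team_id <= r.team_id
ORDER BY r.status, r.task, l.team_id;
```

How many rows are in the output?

24

LEFT JOIN keeps every row from `teams`; unmatched rows get NULL for `tasks`'s columns.
Matching on l.team_id <= r.team_id. A NULL in a compared column never satisfies the condition.
- team_id=6: 2 matching r row(s), so 2 row(s) emitted.
- team_id=7: 2 matching r row(s), so 2 row(s) emitted.
- team_id=8: 2 matching r row(s), so 2 row(s) emitted.
- team_id=NULL: no r row matches, row kept with r columns NULL.
- team_id=2: 8 matching r row(s), so 8 row(s) emitted.
- team_id=4: 5 matching r row(s), so 5 row(s) emitted.
- team_id=6: 2 matching r row(s), so 2 row(s) emitted.
- team_id=8: 2 matching r row(s), so 2 row(s) emitted.
Total: 23 matched + 1 padded = 24 rows.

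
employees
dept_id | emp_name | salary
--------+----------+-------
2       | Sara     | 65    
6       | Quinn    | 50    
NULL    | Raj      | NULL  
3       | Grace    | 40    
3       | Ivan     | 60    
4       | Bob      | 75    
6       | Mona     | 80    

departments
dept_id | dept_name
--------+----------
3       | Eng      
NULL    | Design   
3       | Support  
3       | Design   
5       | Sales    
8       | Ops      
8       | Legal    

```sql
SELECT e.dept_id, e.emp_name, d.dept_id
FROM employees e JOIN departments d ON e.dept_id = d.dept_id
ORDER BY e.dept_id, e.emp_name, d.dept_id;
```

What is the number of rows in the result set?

INNER JOIN keeps only pairs where the ON condition holds.
Matching on e.dept_id = d.dept_id. A NULL in a compared column never satisfies the condition.
- e[0] dept_id=2 → no match; dropped.
- e[1] dept_id=6 → no match; dropped.
- e[2] dept_id=NULL → no match; dropped.
- e[3] dept_id=3 → 3 match(es) in d → 3 row(s).
- e[4] dept_id=3 → 3 match(es) in d → 3 row(s).
- e[5] dept_id=4 → no match; dropped.
- e[6] dept_id=6 → no match; dropped.
Total: 6 rows.

6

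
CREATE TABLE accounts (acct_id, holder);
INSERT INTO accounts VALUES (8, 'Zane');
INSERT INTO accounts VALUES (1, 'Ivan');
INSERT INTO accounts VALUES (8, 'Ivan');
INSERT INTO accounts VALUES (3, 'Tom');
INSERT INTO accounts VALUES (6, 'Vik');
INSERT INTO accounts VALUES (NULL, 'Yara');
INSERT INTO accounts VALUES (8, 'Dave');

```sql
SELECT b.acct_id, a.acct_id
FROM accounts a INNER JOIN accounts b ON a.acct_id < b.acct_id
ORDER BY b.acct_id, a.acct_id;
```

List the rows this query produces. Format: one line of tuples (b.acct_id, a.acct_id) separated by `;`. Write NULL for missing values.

INNER JOIN keeps only pairs where the ON condition holds.
Matching on a.acct_id < b.acct_id. A NULL in a compared column never satisfies the condition.
Matched pairs: 12.

(3, 1); (6, 1); (6, 3); (8, 1); (8, 1); (8, 1); (8, 3); (8, 3); (8, 3); (8, 6); (8, 6); (8, 6)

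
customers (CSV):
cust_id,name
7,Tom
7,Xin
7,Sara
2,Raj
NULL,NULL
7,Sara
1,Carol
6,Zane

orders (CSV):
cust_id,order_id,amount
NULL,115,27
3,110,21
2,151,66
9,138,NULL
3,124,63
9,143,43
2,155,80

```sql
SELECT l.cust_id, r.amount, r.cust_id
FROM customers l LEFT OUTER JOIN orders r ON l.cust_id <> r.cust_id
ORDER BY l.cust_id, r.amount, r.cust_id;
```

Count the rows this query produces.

41

LEFT JOIN keeps every row from `customers`; unmatched rows get NULL for `orders`'s columns.
Matching on l.cust_id <> r.cust_id. A NULL in a compared column never satisfies the condition.
- cust_id=7: 6 matching r row(s), so 6 row(s) emitted.
- cust_id=7: 6 matching r row(s), so 6 row(s) emitted.
- cust_id=7: 6 matching r row(s), so 6 row(s) emitted.
- cust_id=2: 4 matching r row(s), so 4 row(s) emitted.
- cust_id=NULL: no r row matches, row kept with r columns NULL.
- cust_id=7: 6 matching r row(s), so 6 row(s) emitted.
- cust_id=1: 6 matching r row(s), so 6 row(s) emitted.
- cust_id=6: 6 matching r row(s), so 6 row(s) emitted.
Total: 40 matched + 1 padded = 41 rows.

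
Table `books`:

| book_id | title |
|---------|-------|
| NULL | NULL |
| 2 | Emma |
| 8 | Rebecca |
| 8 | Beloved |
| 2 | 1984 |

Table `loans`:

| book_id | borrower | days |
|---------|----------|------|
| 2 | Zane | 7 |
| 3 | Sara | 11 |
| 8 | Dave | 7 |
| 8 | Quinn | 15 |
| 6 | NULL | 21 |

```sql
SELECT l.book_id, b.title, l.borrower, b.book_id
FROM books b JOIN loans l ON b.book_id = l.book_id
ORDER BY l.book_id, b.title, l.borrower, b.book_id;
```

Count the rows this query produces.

6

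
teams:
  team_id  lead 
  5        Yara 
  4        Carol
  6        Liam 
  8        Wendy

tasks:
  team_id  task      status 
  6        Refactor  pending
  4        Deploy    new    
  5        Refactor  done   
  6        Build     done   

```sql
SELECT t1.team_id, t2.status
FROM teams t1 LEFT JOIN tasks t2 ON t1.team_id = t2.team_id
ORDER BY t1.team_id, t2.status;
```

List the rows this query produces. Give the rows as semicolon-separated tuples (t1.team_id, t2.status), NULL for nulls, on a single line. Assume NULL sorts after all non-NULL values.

(4, new); (5, done); (6, done); (6, pending); (8, NULL)

LEFT JOIN keeps every row from `teams`; unmatched rows get NULL for `tasks`'s columns.
Matching on t1.team_id = t2.team_id.
- team_id=5: 1 matching t2 row(s), so 1 row(s) emitted.
- team_id=4: 1 matching t2 row(s), so 1 row(s) emitted.
- team_id=6: 2 matching t2 row(s), so 2 row(s) emitted.
- team_id=8: no t2 row matches, row kept with t2 columns NULL.
After projecting and ordering:
t1.team_id | t2.status
4 | new
5 | done
6 | done
6 | pending
8 | NULL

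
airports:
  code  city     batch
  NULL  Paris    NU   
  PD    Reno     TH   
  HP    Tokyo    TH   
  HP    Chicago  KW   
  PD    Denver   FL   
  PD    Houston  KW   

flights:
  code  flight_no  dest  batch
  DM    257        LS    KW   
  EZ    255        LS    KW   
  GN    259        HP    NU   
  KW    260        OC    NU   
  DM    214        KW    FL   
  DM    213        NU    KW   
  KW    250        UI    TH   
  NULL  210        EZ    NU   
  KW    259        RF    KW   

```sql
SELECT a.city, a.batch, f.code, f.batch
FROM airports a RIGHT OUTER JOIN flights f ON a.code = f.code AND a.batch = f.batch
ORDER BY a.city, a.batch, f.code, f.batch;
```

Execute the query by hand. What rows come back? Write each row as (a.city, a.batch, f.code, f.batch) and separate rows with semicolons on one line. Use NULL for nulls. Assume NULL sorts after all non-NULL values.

(NULL, NULL, DM, FL); (NULL, NULL, DM, KW); (NULL, NULL, DM, KW); (NULL, NULL, EZ, KW); (NULL, NULL, GN, NU); (NULL, NULL, KW, KW); (NULL, NULL, KW, NU); (NULL, NULL, KW, TH); (NULL, NULL, NULL, NU)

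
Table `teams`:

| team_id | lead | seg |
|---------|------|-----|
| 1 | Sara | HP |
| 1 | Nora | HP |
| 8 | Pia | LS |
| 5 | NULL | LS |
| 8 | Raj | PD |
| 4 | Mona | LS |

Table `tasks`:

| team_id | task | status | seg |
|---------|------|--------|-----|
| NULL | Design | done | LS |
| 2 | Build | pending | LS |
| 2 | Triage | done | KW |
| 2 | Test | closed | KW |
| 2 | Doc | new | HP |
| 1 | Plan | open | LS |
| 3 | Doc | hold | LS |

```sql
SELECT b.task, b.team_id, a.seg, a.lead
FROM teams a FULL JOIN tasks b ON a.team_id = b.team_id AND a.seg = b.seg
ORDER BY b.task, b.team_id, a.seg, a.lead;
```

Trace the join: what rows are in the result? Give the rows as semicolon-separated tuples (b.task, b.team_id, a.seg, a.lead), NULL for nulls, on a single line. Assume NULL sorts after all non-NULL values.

(Build, 2, NULL, NULL); (Design, NULL, NULL, NULL); (Doc, 2, NULL, NULL); (Doc, 3, NULL, NULL); (Plan, 1, NULL, NULL); (Test, 2, NULL, NULL); (Triage, 2, NULL, NULL); (NULL, NULL, HP, Nora); (NULL, NULL, HP, Sara); (NULL, NULL, LS, Mona); (NULL, NULL, LS, Pia); (NULL, NULL, LS, NULL); (NULL, NULL, PD, Raj)

FULL OUTER JOIN keeps every row from both sides; unmatched rows get NULL for the other side's columns.
Matching on a.team_id = b.team_id AND a.seg = b.seg. A NULL in a compared column never satisfies the condition.
- a[0] team_id=1, seg=HP → no match; kept with NULLs on the b side.
- a[1] team_id=1, seg=HP → no match; kept with NULLs on the b side.
- a[2] team_id=8, seg=LS → no match; kept with NULLs on the b side.
- a[3] team_id=5, seg=LS → no match; kept with NULLs on the b side.
- a[4] team_id=8, seg=PD → no match; kept with NULLs on the b side.
- a[5] team_id=4, seg=LS → no match; kept with NULLs on the b side.
- plus 7 unmatched b row(s), each kept with NULL a columns.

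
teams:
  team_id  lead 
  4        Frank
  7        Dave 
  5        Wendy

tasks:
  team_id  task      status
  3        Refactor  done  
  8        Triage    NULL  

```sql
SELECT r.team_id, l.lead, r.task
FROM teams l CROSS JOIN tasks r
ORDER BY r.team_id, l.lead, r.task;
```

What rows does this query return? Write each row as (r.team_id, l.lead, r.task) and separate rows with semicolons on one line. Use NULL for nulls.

(3, Dave, Refactor); (3, Frank, Refactor); (3, Wendy, Refactor); (8, Dave, Triage); (8, Frank, Triage); (8, Wendy, Triage)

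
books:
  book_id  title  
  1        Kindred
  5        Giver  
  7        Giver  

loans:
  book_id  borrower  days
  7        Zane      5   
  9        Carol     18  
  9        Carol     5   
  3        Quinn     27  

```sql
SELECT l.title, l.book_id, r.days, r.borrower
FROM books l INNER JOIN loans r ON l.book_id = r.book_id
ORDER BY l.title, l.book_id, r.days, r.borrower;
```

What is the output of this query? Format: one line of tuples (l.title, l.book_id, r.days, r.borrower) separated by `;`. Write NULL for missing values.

(Giver, 7, 5, Zane)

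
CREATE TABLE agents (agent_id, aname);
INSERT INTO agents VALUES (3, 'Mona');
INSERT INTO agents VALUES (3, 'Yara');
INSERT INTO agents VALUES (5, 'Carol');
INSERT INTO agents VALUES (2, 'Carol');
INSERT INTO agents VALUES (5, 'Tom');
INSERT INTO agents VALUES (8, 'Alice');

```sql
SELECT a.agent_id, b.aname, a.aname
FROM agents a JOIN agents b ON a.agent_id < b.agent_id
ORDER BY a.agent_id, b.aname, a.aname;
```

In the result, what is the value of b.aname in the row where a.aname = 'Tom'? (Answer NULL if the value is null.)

INNER JOIN keeps only pairs where the ON condition holds.
Matching on a.agent_id < b.agent_id.
- a[0] agent_id=3 → 3 match(es) in b → 3 row(s).
- a[1] agent_id=3 → 3 match(es) in b → 3 row(s).
- a[2] agent_id=5 → 1 match(es) in b → 1 row(s).
- a[3] agent_id=2 → 5 match(es) in b → 5 row(s).
- a[4] agent_id=5 → 1 match(es) in b → 1 row(s).
- a[5] agent_id=8 → no match; dropped.

Alice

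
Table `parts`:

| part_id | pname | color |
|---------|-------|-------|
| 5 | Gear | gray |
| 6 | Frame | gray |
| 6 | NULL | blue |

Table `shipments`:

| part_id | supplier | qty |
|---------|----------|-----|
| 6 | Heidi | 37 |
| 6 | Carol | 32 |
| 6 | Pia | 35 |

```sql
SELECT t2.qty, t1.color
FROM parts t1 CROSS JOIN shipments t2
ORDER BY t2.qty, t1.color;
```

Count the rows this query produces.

9

CROSS JOIN pairs every row of `parts` with every row of `shipments`: 3 × 3 = 9 rows.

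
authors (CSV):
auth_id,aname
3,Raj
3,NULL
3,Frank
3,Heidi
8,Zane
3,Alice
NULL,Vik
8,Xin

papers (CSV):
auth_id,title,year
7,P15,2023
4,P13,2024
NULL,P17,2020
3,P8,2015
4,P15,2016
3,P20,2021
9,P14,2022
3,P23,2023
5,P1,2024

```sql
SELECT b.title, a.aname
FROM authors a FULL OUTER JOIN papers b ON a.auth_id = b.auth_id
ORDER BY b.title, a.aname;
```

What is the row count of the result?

FULL OUTER JOIN keeps every row from both sides; unmatched rows get NULL for the other side's columns.
Matching on a.auth_id = b.auth_id. A NULL in a compared column never satisfies the condition.
Matched pairs: 15; unmatched a rows kept: 3; unmatched b rows kept: 6.
Total: 15 matched + 9 padded = 24 rows.

24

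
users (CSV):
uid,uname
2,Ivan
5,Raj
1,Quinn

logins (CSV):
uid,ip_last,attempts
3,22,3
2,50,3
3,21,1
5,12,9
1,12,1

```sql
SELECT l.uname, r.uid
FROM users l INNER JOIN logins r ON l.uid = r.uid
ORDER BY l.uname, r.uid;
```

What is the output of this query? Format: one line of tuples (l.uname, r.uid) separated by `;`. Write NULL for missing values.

(Ivan, 2); (Quinn, 1); (Raj, 5)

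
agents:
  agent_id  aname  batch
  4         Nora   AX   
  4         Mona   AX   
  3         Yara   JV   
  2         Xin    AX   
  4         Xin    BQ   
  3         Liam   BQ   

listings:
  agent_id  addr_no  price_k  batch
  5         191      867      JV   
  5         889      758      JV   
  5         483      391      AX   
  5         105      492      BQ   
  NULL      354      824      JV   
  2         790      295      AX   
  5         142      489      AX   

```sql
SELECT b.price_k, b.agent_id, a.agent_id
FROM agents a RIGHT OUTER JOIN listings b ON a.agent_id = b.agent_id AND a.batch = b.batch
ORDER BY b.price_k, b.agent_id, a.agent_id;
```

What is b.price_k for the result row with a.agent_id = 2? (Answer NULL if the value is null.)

295

RIGHT JOIN keeps every row from `listings`; unmatched rows get NULL for `agents`'s columns.
Matching on a.agent_id = b.agent_id AND a.batch = b.batch. A NULL in a compared column never satisfies the condition.
Matched pairs: 1; unmatched b rows kept: 6.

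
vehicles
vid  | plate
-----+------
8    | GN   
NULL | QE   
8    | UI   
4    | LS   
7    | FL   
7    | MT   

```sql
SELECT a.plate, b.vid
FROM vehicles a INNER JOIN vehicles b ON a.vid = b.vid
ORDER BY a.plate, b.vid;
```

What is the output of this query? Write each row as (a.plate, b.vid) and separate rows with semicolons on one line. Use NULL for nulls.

INNER JOIN keeps only pairs where the ON condition holds.
Matching on a.vid = b.vid. A NULL in a compared column never satisfies the condition.
- a (vid=8) pairs with 2 row(s) of b.
- a (vid=NULL) has no partner → excluded.
- a (vid=8) pairs with 2 row(s) of b.
- a (vid=4) pairs with 1 row(s) of b.
- a (vid=7) pairs with 2 row(s) of b.
- a (vid=7) pairs with 2 row(s) of b.
After projecting and ordering:
a.plate | b.vid
FL | 7
FL | 7
GN | 8
GN | 8
LS | 4
MT | 7
MT | 7
UI | 8
UI | 8

(FL, 7); (FL, 7); (GN, 8); (GN, 8); (LS, 4); (MT, 7); (MT, 7); (UI, 8); (UI, 8)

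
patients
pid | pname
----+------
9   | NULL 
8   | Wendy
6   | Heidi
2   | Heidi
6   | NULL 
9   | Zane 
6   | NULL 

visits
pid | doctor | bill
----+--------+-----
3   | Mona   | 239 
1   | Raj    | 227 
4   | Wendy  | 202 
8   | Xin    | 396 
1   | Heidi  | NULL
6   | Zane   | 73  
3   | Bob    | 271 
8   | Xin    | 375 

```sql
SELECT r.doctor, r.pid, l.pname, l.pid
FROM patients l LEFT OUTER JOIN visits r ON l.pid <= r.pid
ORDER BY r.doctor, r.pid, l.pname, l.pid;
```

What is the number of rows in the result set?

19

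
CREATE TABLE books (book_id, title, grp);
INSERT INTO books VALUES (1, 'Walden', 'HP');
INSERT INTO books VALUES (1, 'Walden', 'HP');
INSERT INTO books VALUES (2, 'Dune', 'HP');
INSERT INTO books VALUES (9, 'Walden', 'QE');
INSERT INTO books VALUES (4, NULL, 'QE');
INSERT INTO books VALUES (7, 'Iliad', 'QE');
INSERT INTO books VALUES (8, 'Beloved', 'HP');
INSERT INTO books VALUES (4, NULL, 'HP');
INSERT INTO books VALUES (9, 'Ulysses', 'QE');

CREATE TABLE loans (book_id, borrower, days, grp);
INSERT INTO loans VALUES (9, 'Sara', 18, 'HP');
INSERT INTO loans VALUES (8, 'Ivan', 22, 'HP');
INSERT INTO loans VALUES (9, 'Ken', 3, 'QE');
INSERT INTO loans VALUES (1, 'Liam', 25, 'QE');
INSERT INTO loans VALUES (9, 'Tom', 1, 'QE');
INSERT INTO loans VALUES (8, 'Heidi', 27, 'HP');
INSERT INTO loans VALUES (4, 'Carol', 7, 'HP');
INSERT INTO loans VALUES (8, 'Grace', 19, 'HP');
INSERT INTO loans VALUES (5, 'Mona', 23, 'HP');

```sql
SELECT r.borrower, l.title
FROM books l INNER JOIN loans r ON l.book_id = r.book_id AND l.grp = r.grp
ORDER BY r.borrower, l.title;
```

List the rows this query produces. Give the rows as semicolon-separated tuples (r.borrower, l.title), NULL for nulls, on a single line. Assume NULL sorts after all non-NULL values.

INNER JOIN keeps only pairs where the ON condition holds.
Matching on l.book_id = r.book_id AND l.grp = r.grp.
- l row (book_id=1, grp=HP): no match → dropped.
- l row (book_id=1, grp=HP): no match → dropped.
- l row (book_id=2, grp=HP): no match → dropped.
- l row (book_id=9, grp=QE): matches 2 r row(s) → 2 output row(s).
- l row (book_id=4, grp=QE): no match → dropped.
- l row (book_id=7, grp=QE): no match → dropped.
- l row (book_id=8, grp=HP): matches 3 r row(s) → 3 output row(s).
- l row (book_id=4, grp=HP): matches 1 r row(s) → 1 output row(s).
- l row (book_id=9, grp=QE): matches 2 r row(s) → 2 output row(s).
After projecting and ordering:
r.borrower | l.title
Carol | NULL
Grace | Beloved
Heidi | Beloved
Ivan | Beloved
Ken | Ulysses
Ken | Walden
Tom | Ulysses
Tom | Walden

(Carol, NULL); (Grace, Beloved); (Heidi, Beloved); (Ivan, Beloved); (Ken, Ulysses); (Ken, Walden); (Tom, Ulysses); (Tom, Walden)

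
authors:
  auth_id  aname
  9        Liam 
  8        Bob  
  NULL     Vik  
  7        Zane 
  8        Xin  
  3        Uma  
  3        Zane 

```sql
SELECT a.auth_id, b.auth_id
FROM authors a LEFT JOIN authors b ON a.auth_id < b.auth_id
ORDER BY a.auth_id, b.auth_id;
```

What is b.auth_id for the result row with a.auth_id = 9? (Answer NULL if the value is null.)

NULL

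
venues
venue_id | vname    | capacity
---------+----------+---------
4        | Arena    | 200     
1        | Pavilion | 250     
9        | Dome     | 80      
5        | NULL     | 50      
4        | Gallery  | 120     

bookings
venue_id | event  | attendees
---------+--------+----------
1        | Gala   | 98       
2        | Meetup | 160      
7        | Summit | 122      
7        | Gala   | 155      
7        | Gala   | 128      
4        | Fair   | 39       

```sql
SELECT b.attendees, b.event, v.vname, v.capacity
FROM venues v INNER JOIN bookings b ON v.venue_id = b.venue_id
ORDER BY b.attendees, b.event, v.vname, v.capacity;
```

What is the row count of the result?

3

INNER JOIN keeps only pairs where the ON condition holds.
Matching on v.venue_id = b.venue_id.
- v (venue_id=4) pairs with 1 row(s) of b.
- v (venue_id=1) pairs with 1 row(s) of b.
- v (venue_id=9) has no partner → excluded.
- v (venue_id=5) has no partner → excluded.
- v (venue_id=4) pairs with 1 row(s) of b.
Total: 3 rows.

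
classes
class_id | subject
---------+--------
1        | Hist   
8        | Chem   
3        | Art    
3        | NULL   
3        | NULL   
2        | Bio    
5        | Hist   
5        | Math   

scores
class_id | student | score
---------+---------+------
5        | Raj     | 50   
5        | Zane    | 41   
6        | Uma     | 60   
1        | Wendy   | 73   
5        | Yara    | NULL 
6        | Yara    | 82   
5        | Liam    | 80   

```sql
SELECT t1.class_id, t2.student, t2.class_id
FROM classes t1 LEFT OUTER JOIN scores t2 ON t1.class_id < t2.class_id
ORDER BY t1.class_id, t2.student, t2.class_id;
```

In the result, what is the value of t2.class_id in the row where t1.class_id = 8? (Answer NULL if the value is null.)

LEFT JOIN keeps every row from `classes`; unmatched rows get NULL for `scores`'s columns.
Matching on t1.class_id < t2.class_id.
- t1[0] class_id=1 → 6 match(es) in t2 → 6 row(s).
- t1[1] class_id=8 → no match; kept with NULLs on the t2 side.
- t1[2] class_id=3 → 6 match(es) in t2 → 6 row(s).
- t1[3] class_id=3 → 6 match(es) in t2 → 6 row(s).
- t1[4] class_id=3 → 6 match(es) in t2 → 6 row(s).
- t1[5] class_id=2 → 6 match(es) in t2 → 6 row(s).
- t1[6] class_id=5 → 2 match(es) in t2 → 2 row(s).
- t1[7] class_id=5 → 2 match(es) in t2 → 2 row(s).

NULL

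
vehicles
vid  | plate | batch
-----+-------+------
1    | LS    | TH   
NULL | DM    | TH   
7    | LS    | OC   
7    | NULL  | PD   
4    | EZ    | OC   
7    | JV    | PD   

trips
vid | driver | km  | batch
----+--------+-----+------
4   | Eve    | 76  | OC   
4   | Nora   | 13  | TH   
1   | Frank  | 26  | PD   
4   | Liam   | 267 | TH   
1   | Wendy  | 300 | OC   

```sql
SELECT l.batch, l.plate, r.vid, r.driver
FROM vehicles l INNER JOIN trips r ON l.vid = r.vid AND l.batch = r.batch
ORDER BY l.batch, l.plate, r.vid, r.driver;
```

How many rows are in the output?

1

INNER JOIN keeps only pairs where the ON condition holds.
Matching on l.vid = r.vid AND l.batch = r.batch. A NULL in a compared column never satisfies the condition.
Matched pairs: 1.
Total: 1 rows.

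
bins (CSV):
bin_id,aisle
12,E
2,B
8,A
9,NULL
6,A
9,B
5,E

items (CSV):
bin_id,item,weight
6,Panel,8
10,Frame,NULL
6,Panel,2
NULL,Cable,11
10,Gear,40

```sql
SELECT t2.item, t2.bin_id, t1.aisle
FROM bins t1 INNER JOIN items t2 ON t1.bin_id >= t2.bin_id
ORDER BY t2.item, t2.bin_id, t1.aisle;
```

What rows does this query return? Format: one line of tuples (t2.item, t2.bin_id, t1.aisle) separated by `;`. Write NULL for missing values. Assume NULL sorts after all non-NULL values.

(Frame, 10, E); (Gear, 10, E); (Panel, 6, A); (Panel, 6, A); (Panel, 6, A); (Panel, 6, A); (Panel, 6, B); (Panel, 6, B); (Panel, 6, E); (Panel, 6, E); (Panel, 6, NULL); (Panel, 6, NULL)

INNER JOIN keeps only pairs where the ON condition holds.
Matching on t1.bin_id >= t2.bin_id. A NULL in a compared column never satisfies the condition.
- bin_id=12: 4 matching t2 row(s), so 4 row(s) emitted.
- bin_id=2: no matching t2 row, dropped.
- bin_id=8: 2 matching t2 row(s), so 2 row(s) emitted.
- bin_id=9: 2 matching t2 row(s), so 2 row(s) emitted.
- bin_id=6: 2 matching t2 row(s), so 2 row(s) emitted.
- bin_id=9: 2 matching t2 row(s), so 2 row(s) emitted.
- bin_id=5: no matching t2 row, dropped.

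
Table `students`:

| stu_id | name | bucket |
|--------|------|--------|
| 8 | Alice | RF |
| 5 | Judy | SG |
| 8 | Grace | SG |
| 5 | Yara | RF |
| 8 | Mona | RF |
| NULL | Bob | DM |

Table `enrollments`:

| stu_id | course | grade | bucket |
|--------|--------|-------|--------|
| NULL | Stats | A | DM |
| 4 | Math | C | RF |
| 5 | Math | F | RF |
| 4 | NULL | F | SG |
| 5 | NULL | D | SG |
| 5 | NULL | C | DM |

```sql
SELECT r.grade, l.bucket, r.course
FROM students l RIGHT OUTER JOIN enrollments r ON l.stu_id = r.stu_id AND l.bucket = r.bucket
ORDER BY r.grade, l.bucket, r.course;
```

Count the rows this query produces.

6

RIGHT JOIN keeps every row from `enrollments`; unmatched rows get NULL for `students`'s columns.
Matching on l.stu_id = r.stu_id AND l.bucket = r.bucket. A NULL in a compared column never satisfies the condition.
- l[0] stu_id=8, bucket=RF → no match.
- l[1] stu_id=5, bucket=SG → 1 match(es) in r → 1 row(s).
- l[2] stu_id=8, bucket=SG → no match.
- l[3] stu_id=5, bucket=RF → 1 match(es) in r → 1 row(s).
- l[4] stu_id=8, bucket=RF → no match.
- l[5] stu_id=NULL, bucket=DM → no match.
- 4 r row(s) had no l match → kept, l columns NULL.
Total: 2 matched + 4 padded = 6 rows.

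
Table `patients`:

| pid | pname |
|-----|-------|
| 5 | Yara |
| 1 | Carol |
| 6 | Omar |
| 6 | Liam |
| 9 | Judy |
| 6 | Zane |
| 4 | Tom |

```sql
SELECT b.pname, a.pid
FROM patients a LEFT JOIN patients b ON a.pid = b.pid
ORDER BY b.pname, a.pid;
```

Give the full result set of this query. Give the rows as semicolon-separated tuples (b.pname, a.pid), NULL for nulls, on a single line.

LEFT JOIN keeps every row from `patients a`; unmatched rows get NULL for `patients b`'s columns.
Matching on a.pid = b.pid.
- a row (pid=5): matches 1 b row(s) → 1 output row(s).
- a row (pid=1): matches 1 b row(s) → 1 output row(s).
- a row (pid=6): matches 3 b row(s) → 3 output row(s).
- a row (pid=6): matches 3 b row(s) → 3 output row(s).
- a row (pid=9): matches 1 b row(s) → 1 output row(s).
- a row (pid=6): matches 3 b row(s) → 3 output row(s).
- a row (pid=4): matches 1 b row(s) → 1 output row(s).

(Carol, 1); (Judy, 9); (Liam, 6); (Liam, 6); (Liam, 6); (Omar, 6); (Omar, 6); (Omar, 6); (Tom, 4); (Yara, 5); (Zane, 6); (Zane, 6); (Zane, 6)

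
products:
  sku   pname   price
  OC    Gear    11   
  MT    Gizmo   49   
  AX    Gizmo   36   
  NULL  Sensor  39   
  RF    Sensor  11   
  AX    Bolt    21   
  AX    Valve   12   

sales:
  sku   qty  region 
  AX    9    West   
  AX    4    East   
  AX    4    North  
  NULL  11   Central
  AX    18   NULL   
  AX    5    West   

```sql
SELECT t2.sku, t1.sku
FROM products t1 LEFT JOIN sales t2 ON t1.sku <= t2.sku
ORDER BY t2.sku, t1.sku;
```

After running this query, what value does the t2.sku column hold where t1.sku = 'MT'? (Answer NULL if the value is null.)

LEFT JOIN keeps every row from `products`; unmatched rows get NULL for `sales`'s columns.
Matching on t1.sku <= t2.sku. A NULL in a compared column never satisfies the condition.
- t1 (sku=OC) has no partner → padded with NULL.
- t1 (sku=MT) has no partner → padded with NULL.
- t1 (sku=AX) pairs with 5 row(s) of t2.
- t1 (sku=NULL) has no partner → padded with NULL.
- t1 (sku=RF) has no partner → padded with NULL.
- t1 (sku=AX) pairs with 5 row(s) of t2.
- t1 (sku=AX) pairs with 5 row(s) of t2.

NULL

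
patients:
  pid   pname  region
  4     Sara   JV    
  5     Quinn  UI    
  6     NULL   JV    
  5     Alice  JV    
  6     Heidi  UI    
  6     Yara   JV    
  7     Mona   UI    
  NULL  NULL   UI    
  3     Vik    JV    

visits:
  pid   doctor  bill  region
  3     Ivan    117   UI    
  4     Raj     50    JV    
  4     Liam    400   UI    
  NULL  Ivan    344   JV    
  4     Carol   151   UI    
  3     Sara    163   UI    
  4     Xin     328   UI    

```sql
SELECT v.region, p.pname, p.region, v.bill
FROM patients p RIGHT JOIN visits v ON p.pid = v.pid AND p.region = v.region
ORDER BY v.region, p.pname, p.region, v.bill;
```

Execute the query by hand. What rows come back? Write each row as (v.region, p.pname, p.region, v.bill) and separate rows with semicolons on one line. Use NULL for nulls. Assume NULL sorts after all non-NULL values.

RIGHT JOIN keeps every row from `visits`; unmatched rows get NULL for `patients`'s columns.
Matching on p.pid = v.pid AND p.region = v.region. A NULL in a compared column never satisfies the condition.
- p (pid=4, region=JV) pairs with 1 row(s) of v.
- p (pid=5, region=UI) has no partner in v.
- p (pid=6, region=JV) has no partner in v.
- p (pid=5, region=JV) has no partner in v.
- p (pid=6, region=UI) has no partner in v.
- p (pid=6, region=JV) has no partner in v.
- p (pid=7, region=UI) has no partner in v.
- p (pid=NULL, region=UI) has no partner in v.
- p (pid=3, region=JV) has no partner in v.
- 6 v row(s) had no p match → kept, p columns NULL.
After projecting and ordering:
v.region | p.pname | p.region | v.bill
JV | Sara | JV | 50
JV | NULL | NULL | 344
UI | NULL | NULL | 117
UI | NULL | NULL | 151
UI | NULL | NULL | 163
UI | NULL | NULL | 328
UI | NULL | NULL | 400

(JV, Sara, JV, 50); (JV, NULL, NULL, 344); (UI, NULL, NULL, 117); (UI, NULL, NULL, 151); (UI, NULL, NULL, 163); (UI, NULL, NULL, 328); (UI, NULL, NULL, 400)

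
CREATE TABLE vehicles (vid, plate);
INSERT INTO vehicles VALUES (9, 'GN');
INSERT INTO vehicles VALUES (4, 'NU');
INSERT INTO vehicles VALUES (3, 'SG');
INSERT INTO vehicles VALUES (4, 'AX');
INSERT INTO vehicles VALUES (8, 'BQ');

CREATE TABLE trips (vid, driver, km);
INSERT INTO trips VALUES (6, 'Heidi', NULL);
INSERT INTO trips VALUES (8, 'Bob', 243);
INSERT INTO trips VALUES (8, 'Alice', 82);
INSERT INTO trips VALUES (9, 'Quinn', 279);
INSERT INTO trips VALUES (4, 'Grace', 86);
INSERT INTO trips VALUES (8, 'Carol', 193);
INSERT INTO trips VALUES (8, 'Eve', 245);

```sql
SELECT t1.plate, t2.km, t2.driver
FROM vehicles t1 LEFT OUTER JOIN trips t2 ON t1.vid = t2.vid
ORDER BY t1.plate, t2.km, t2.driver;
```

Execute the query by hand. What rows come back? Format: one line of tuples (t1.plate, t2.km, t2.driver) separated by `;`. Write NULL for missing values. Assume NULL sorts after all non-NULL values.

(AX, 86, Grace); (BQ, 82, Alice); (BQ, 193, Carol); (BQ, 243, Bob); (BQ, 245, Eve); (GN, 279, Quinn); (NU, 86, Grace); (SG, NULL, NULL)

LEFT JOIN keeps every row from `vehicles`; unmatched rows get NULL for `trips`'s columns.
Matching on t1.vid = t2.vid.
Matched pairs: 7; unmatched t1 rows kept: 1.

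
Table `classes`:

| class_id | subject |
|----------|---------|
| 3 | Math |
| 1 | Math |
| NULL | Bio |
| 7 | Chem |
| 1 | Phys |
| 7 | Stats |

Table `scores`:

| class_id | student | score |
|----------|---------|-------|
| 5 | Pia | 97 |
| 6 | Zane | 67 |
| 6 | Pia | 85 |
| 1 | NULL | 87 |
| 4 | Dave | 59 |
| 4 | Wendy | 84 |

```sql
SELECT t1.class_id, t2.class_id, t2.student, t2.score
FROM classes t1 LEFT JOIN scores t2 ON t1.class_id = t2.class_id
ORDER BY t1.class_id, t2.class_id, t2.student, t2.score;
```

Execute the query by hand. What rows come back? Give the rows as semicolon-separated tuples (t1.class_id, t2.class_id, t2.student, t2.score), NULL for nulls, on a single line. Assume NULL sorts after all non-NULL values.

(1, 1, NULL, 87); (1, 1, NULL, 87); (3, NULL, NULL, NULL); (7, NULL, NULL, NULL); (7, NULL, NULL, NULL); (NULL, NULL, NULL, NULL)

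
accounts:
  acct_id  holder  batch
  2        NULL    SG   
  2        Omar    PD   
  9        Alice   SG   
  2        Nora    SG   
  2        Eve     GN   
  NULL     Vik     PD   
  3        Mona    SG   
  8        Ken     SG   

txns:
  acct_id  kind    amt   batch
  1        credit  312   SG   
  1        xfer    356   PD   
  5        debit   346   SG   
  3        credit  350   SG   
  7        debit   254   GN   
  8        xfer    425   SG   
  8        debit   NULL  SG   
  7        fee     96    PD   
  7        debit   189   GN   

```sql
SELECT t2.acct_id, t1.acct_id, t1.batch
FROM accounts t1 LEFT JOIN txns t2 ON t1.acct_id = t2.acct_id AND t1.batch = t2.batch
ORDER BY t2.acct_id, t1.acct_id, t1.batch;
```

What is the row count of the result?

9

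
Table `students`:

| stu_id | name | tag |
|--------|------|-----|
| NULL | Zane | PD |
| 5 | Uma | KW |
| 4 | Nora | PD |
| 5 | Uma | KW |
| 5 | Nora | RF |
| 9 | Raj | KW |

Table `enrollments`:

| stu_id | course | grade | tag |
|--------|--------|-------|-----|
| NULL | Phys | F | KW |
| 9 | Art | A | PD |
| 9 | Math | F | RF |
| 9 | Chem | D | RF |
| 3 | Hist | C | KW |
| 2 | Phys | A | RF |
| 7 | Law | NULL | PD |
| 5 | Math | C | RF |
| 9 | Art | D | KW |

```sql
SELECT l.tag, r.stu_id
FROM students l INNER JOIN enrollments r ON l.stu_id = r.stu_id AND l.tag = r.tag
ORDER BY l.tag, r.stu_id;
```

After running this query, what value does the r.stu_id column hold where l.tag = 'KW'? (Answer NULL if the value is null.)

9

INNER JOIN keeps only pairs where the ON condition holds.
Matching on l.stu_id = r.stu_id AND l.tag = r.tag. A NULL in a compared column never satisfies the condition.
- l row (stu_id=NULL, tag=PD): no match → dropped.
- l row (stu_id=5, tag=KW): no match → dropped.
- l row (stu_id=4, tag=PD): no match → dropped.
- l row (stu_id=5, tag=KW): no match → dropped.
- l row (stu_id=5, tag=RF): matches 1 r row(s) → 1 output row(s).
- l row (stu_id=9, tag=KW): matches 1 r row(s) → 1 output row(s).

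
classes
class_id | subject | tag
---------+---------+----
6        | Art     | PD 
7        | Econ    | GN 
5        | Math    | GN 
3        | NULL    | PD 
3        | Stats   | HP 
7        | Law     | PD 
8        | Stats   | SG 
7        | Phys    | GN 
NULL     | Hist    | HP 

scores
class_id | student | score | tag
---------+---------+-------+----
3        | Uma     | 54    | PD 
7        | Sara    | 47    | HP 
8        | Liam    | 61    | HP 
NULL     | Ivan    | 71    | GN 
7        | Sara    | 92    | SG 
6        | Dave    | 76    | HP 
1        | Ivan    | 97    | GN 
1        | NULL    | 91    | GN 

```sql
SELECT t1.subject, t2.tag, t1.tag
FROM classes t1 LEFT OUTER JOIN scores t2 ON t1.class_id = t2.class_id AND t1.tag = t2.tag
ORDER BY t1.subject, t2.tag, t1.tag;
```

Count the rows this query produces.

9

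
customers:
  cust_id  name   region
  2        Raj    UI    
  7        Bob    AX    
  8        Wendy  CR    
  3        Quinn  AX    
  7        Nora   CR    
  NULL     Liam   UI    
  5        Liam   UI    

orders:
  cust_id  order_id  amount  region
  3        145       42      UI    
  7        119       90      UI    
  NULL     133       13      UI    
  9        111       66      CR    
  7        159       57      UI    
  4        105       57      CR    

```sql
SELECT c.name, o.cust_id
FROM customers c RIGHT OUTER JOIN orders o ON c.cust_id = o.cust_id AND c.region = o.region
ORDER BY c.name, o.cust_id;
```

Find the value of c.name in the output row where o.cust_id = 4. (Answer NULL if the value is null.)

RIGHT JOIN keeps every row from `orders`; unmatched rows get NULL for `customers`'s columns.
Matching on c.cust_id = o.cust_id AND c.region = o.region. A NULL in a compared column never satisfies the condition.
Matched pairs: 0; unmatched o rows kept: 6.

NULL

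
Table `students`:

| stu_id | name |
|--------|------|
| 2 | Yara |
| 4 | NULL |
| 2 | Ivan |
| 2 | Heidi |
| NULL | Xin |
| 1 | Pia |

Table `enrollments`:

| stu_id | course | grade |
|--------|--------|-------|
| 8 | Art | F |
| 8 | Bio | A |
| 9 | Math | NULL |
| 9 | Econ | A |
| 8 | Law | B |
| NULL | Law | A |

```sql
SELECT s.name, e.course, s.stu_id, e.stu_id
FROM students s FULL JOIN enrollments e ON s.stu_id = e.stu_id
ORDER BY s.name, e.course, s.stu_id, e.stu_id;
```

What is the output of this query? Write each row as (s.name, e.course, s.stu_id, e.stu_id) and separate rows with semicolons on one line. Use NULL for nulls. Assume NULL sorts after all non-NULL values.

(Heidi, NULL, 2, NULL); (Ivan, NULL, 2, NULL); (Pia, NULL, 1, NULL); (Xin, NULL, NULL, NULL); (Yara, NULL, 2, NULL); (NULL, Art, NULL, 8); (NULL, Bio, NULL, 8); (NULL, Econ, NULL, 9); (NULL, Law, NULL, 8); (NULL, Law, NULL, NULL); (NULL, Math, NULL, 9); (NULL, NULL, 4, NULL)

FULL OUTER JOIN keeps every row from both sides; unmatched rows get NULL for the other side's columns.
Matching on s.stu_id = e.stu_id. A NULL in a compared column never satisfies the condition.
- s (stu_id=2) has no partner → padded with NULL.
- s (stu_id=4) has no partner → padded with NULL.
- s (stu_id=2) has no partner → padded with NULL.
- s (stu_id=2) has no partner → padded with NULL.
- s (stu_id=NULL) has no partner → padded with NULL.
- s (stu_id=1) has no partner → padded with NULL.
- 6 row(s) from e found no s partner → padded with NULL.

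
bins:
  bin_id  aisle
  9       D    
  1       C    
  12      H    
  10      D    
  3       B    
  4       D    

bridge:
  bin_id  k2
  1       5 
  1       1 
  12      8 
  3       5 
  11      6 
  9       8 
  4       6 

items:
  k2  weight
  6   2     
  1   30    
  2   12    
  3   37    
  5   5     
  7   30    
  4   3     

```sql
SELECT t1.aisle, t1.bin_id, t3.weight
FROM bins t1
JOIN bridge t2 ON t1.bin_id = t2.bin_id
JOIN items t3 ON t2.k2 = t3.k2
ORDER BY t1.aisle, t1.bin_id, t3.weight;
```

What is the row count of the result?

Evaluate left to right. First `bins t1 INNER JOIN bridge t2` on bin_id: 6 row(s).
Then INNER JOIN `items t3` on k2: keep only rows whose t2.k2 appears in t3.
Result: 4 row(s).

4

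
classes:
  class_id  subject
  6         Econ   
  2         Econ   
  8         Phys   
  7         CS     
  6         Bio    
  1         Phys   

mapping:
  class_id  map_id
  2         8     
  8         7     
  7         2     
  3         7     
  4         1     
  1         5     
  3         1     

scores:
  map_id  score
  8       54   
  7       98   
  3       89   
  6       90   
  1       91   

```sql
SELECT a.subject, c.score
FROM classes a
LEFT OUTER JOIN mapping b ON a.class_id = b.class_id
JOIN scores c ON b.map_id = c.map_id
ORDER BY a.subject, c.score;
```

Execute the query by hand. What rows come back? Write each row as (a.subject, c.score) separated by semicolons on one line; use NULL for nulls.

(Econ, 54); (Phys, 98)

Evaluate left to right. First `classes a LEFT JOIN mapping b` on class_id: 6 row(s).
Then INNER JOIN `scores c` on map_id: keep only rows whose b.map_id appears in c.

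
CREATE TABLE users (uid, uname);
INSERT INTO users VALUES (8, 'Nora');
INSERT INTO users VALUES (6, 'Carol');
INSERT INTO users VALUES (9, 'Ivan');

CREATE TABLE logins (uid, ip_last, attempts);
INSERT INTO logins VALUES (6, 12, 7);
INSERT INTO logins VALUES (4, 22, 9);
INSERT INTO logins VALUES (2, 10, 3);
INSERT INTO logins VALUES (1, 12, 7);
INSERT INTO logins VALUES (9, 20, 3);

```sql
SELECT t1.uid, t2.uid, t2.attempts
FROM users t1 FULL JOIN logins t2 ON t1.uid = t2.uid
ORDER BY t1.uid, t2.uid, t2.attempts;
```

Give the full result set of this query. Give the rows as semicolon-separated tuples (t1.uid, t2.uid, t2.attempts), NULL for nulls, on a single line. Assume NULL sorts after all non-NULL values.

(6, 6, 7); (8, NULL, NULL); (9, 9, 3); (NULL, 1, 7); (NULL, 2, 3); (NULL, 4, 9)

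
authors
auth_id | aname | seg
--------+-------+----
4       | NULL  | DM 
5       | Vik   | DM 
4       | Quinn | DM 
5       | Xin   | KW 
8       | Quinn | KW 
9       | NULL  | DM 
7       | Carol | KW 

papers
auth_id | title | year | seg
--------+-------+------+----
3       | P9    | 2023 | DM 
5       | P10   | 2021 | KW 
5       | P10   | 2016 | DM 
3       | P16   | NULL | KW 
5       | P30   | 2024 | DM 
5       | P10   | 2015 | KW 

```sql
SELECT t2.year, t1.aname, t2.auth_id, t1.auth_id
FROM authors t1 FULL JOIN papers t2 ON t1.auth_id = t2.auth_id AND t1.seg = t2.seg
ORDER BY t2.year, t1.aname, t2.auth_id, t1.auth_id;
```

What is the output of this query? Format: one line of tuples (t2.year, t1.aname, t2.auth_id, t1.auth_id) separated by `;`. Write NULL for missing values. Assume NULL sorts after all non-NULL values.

FULL OUTER JOIN keeps every row from both sides; unmatched rows get NULL for the other side's columns.
Matching on t1.auth_id = t2.auth_id AND t1.seg = t2.seg.
Matched pairs: 4; unmatched t1 rows kept: 5; unmatched t2 rows kept: 2.

(2015, Xin, 5, 5); (2016, Vik, 5, 5); (2021, Xin, 5, 5); (2023, NULL, 3, NULL); (2024, Vik, 5, 5); (NULL, Carol, NULL, 7); (NULL, Quinn, NULL, 4); (NULL, Quinn, NULL, 8); (NULL, NULL, 3, NULL); (NULL, NULL, NULL, 4); (NULL, NULL, NULL, 9)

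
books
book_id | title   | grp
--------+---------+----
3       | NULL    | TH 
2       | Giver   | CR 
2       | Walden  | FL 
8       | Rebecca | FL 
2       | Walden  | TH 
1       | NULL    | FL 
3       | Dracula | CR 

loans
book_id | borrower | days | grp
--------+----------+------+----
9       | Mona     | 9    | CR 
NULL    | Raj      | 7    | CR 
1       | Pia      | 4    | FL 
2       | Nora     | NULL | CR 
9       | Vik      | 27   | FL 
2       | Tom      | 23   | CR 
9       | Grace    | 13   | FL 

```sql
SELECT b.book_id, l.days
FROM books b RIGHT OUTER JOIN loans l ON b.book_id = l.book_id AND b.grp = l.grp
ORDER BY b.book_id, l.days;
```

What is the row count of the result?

7

RIGHT JOIN keeps every row from `loans`; unmatched rows get NULL for `books`'s columns.
Matching on b.book_id = l.book_id AND b.grp = l.grp. A NULL in a compared column never satisfies the condition.
- b (book_id=3, grp=TH) has no partner in l.
- b (book_id=2, grp=CR) pairs with 2 row(s) of l.
- b (book_id=2, grp=FL) has no partner in l.
- b (book_id=8, grp=FL) has no partner in l.
- b (book_id=2, grp=TH) has no partner in l.
- b (book_id=1, grp=FL) pairs with 1 row(s) of l.
- b (book_id=3, grp=CR) has no partner in l.
- plus 4 unmatched l row(s), each kept with NULL b columns.
Total: 3 matched + 4 padded = 7 rows.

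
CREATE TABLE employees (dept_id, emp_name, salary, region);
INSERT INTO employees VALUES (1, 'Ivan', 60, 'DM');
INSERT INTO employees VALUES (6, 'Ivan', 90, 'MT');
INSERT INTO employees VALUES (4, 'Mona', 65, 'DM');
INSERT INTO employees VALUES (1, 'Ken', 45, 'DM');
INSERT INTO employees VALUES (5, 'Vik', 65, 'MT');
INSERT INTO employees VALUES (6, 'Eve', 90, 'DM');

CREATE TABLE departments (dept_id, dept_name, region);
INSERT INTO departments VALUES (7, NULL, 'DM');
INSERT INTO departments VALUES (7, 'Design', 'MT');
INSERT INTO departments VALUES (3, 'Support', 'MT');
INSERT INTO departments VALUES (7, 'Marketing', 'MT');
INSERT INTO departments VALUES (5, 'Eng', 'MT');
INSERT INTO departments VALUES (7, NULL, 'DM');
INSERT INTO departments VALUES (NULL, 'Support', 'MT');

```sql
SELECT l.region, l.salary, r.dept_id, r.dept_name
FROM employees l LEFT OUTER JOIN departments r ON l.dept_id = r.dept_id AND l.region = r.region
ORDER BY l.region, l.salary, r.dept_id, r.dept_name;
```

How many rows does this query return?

6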